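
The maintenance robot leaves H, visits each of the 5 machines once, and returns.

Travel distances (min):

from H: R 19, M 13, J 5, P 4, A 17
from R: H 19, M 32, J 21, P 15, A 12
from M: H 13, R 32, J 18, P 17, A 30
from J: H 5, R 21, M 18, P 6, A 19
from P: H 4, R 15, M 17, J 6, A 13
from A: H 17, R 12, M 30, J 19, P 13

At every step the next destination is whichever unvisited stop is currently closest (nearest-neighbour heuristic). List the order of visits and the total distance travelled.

At H the remaining stops are P 4, J 5, M 13, A 17, R 19; go to P.
At P the remaining stops are J 6, A 13, R 15, M 17; go to J.
At J the remaining stops are M 18, A 19, R 21; go to M.
At M the remaining stops are A 30, R 32; go to A.
At A the remaining stops are R 12; go to R.
Return R→H: 19.
Total = 4 + 6 + 18 + 30 + 12 + 19 = 89.

Nearest-neighbour total = 89 min; route H → P → J → M → A → R → H.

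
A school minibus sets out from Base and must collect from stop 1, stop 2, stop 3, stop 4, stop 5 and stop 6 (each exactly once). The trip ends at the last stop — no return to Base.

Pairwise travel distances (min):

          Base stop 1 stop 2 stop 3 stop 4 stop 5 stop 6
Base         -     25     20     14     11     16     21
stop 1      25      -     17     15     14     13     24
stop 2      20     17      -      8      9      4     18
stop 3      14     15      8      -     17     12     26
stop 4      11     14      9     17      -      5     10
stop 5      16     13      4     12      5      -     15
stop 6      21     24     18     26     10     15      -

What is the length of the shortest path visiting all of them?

Minimum one-way distance = 63 min.

There are 6! = 720 possible orderings.
Base → stop 1 → stop 2 → stop 3 → stop 4 → stop 5 → stop 6: 25+17+8+17+5+15 = 87
Base → stop 1 → stop 2 → stop 3 → stop 4 → stop 6 → stop 5: 25+17+8+17+10+15 = 92
Base → stop 1 → stop 2 → stop 3 → stop 5 → stop 4 → stop 6: 25+17+8+12+5+10 = 77
Base → stop 1 → stop 2 → stop 3 → stop 5 → stop 6 → stop 4: 25+17+8+12+15+10 = 87
Base → stop 1 → stop 2 → stop 3 → stop 6 → stop 4 → stop 5: 25+17+8+26+10+5 = 91
Base → stop 1 → stop 2 → stop 3 → stop 6 → stop 5 → stop 4: 25+17+8+26+15+5 = 96
Base → stop 1 → stop 2 → stop 4 → stop 3 → stop 5 → stop 6: 25+17+9+17+12+15 = 95
Base → stop 1 → stop 2 → stop 4 → stop 3 → stop 6 → stop 5: 25+17+9+17+26+15 = 109
… (712 more)
Base → stop 3 → stop 2 → stop 5 → stop 1 → stop 4 → stop 6: 14+8+4+13+14+10 = 63  ← best
The minimum is 63.
One shortest path: Base → stop 3 → stop 2 → stop 5 → stop 1 → stop 4 → stop 6.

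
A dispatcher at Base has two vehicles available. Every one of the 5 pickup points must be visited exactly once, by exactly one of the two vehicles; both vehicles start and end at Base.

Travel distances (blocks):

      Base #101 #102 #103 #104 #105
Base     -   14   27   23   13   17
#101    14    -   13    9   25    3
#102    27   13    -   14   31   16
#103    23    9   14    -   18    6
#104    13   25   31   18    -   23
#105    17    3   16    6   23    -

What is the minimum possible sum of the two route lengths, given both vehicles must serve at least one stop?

There are 2^4 − 1 = 15 ways to divide the 5 stops into two non-empty groups. For each, the best each vehicle can do is its own shortest tour through its group:
  {#101} + {#102, #103, #104, #105}: 28 + 78 = 106
  {#102} + {#101, #103, #104, #105}: 54 + 54 = 108
  {#101, #102} + {#103, #104, #105}: 54 + 54 = 108
  {#103} + {#101, #102, #104, #105}: 46 + 77 = 123
  {#101, #103} + {#102, #104, #105}: 46 + 77 = 123
  {#102, #103} + {#101, #104, #105}: 64 + 53 = 117
  … (15 splits in total)
  {#104} + {#101, #102, #103, #105}: 26 + 64 = 90  ← best
Best: vehicle 1 Base → #104 → Base = 26; vehicle 2 Base → #101 → #102 → #103 → #105 → Base = 64; combined 90.

Minimum combined distance: 90 blocks.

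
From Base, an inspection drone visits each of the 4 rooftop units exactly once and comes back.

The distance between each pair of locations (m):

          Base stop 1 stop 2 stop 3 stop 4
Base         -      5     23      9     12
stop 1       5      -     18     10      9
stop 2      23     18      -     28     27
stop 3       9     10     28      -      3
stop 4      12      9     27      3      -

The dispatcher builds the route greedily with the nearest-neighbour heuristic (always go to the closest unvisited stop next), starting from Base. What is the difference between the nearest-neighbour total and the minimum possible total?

Base: stop 1=5, stop 3=9, stop 4=12, stop 2=23 ⇒ stop 1
stop 1: stop 4=9, stop 3=10, stop 2=18 ⇒ stop 4
stop 4: stop 3=3, stop 2=27 ⇒ stop 3
stop 3: stop 2=28 ⇒ stop 2
NN route Base → stop 1 → stop 4 → stop 3 → stop 2 → Base costs 68.
Optimal: Base → stop 1 → stop 2 → stop 4 → stop 3 → Base costs 62 (by enumerating all 12 distinct tours).
Excess = 68 − 62 = 6.

Excess over optimum: 6 m.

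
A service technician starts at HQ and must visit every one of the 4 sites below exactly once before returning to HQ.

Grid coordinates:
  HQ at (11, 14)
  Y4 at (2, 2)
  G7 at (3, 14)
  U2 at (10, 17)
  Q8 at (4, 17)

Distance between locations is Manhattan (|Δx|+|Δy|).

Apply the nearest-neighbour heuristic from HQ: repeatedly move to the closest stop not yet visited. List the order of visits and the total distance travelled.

48 along HQ → U2 → Q8 → G7 → Y4 → HQ.

At HQ the remaining stops are U2 4, G7 8, Q8 10, Y4 21; go to U2.
At U2 the remaining stops are Q8 6, G7 10, Y4 23; go to Q8.
At Q8 the remaining stops are G7 4, Y4 17; go to G7.
At G7 the remaining stops are Y4 13; go to Y4.
Return Y4→HQ: 21.
Total = 4 + 6 + 4 + 13 + 21 = 48.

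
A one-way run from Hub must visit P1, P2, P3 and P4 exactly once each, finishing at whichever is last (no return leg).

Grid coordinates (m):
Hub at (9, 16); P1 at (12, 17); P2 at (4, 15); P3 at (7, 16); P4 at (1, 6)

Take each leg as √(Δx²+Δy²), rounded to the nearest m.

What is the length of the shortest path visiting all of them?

There are 4! = 24 possible orderings.
Hub → P1 → P2 → P3 → P4: 3+8+3+12 = 26
Hub → P1 → P2 → P4 → P3: 3+8+9+12 = 32
Hub → P1 → P3 → P2 → P4: 3+5+3+9 = 20
Hub → P1 → P3 → P4 → P2: 3+5+12+9 = 29
Hub → P1 → P4 → P2 → P3: 3+16+9+3 = 31
Hub → P1 → P4 → P3 → P2: 3+16+12+3 = 34
Hub → P2 → P1 → P3 → P4: 5+8+5+12 = 30
Hub → P2 → P1 → P4 → P3: 5+8+16+12 = 41
Hub → P2 → P3 → P1 → P4: 5+3+5+16 = 29
Hub → P2 → P3 → P4 → P1: 5+3+12+16 = 36
Hub → P2 → P4 → P1 → P3: 5+9+16+5 = 35
Hub → P2 → P4 → P3 → P1: 5+9+12+5 = 31
Hub → P3 → P1 → P2 → P4: 2+5+8+9 = 24
Hub → P3 → P1 → P4 → P2: 2+5+16+9 = 32
… (10 more)
The minimum is 20.
One shortest path: Hub → P1 → P3 → P2 → P4.

Shortest open route: 20 m.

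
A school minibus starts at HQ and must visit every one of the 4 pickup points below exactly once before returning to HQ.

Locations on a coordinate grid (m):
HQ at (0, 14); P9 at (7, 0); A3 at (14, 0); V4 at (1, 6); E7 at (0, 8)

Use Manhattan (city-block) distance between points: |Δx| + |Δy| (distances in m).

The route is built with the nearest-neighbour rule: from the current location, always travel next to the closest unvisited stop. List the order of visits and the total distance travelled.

56 m along HQ → E7 → V4 → P9 → A3 → HQ.

At HQ the remaining stops are E7 6, V4 9, P9 21, A3 28; go to E7.
At E7 the remaining stops are V4 3, P9 15, A3 22; go to V4.
At V4 the remaining stops are P9 12, A3 19; go to P9.
At P9 the remaining stops are A3 7; go to A3.
Return A3→HQ: 28.
Total = 6 + 3 + 12 + 7 + 28 = 56.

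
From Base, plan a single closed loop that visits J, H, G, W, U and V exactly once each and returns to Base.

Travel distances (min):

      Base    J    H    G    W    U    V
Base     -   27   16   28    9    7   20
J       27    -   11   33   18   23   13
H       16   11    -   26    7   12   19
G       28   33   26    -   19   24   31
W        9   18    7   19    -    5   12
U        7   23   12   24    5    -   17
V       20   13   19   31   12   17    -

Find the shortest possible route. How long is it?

101 min — the shortest possible round trip.

Base-J-H-G-W-U-V-Base: 27+11+26+19+5+17+20 = 125
Base-J-H-G-W-V-U-Base: 27+11+26+19+12+17+7 = 119
Base-J-H-G-U-W-V-Base: 27+11+26+24+5+12+20 = 125
Base-J-H-G-U-V-W-Base: 27+11+26+24+17+12+9 = 126
Base-J-H-G-V-W-U-Base: 27+11+26+31+12+5+7 = 119
Base-J-H-G-V-U-W-Base: 27+11+26+31+17+5+9 = 126
Base-J-H-W-G-U-V-Base: 27+11+7+19+24+17+20 = 125
Base-J-H-W-G-V-U-Base: 27+11+7+19+31+17+7 = 119
… (352 more)
Base-U-G-W-H-J-V-Base: 7+24+19+7+11+13+20 = 101  ← best
The minimum is 101.
One optimal route: Base → U → G → W → H → J → V → Base (or its reverse).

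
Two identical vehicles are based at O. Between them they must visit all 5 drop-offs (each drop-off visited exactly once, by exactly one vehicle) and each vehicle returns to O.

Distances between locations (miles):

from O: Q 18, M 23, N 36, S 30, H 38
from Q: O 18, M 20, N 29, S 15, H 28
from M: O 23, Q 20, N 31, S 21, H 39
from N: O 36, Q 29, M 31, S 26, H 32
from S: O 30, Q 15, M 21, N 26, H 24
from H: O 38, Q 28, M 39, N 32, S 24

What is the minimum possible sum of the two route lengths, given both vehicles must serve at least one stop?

Try each way of splitting the stops between the two vehicles (each non-empty) and, for each split, find the best tour for each vehicle:
  {Q} + {M, N, S, H}: 36 + 136 = 172
  {M} + {Q, N, S, H}: 46 + 125 = 171
  {Q, M} + {N, S, H}: 61 + 122 = 183
  {N} + {Q, M, S, H}: 72 + 114 = 186
  {Q, N} + {M, S, H}: 83 + 106 = 189
  {M, N} + {Q, S, H}: 90 + 95 = 185
  … (15 splits in total)
Best: vehicle 1 O → M → O = 46; vehicle 2 O → Q → S → H → N → O = 125; combined 171.

Minimum combined distance: 171 miles.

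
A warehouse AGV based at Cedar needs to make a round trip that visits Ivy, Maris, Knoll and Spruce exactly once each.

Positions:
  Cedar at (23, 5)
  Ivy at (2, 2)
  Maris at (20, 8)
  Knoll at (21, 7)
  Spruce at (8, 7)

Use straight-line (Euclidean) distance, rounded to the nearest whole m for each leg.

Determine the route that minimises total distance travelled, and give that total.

45 m — the shortest possible round trip.

With 4 stops there are 4!/2 = 12 distinct round trips (a route and its reverse cost the same).
Cedar → Ivy → Maris → Knoll → Spruce → Cedar: 21+19+1+13+15 = 69
Cedar → Ivy → Maris → Spruce → Knoll → Cedar: 21+19+12+13+3 = 68
Cedar → Ivy → Knoll → Maris → Spruce → Cedar: 21+20+1+12+15 = 69
Cedar → Ivy → Knoll → Spruce → Maris → Cedar: 21+20+13+12+4 = 70
Cedar → Ivy → Spruce → Maris → Knoll → Cedar: 21+8+12+1+3 = 45
Cedar → Ivy → Spruce → Knoll → Maris → Cedar: 21+8+13+1+4 = 47
Cedar → Maris → Ivy → Knoll → Spruce → Cedar: 4+19+20+13+15 = 71
Cedar → Maris → Ivy → Spruce → Knoll → Cedar: 4+19+8+13+3 = 47
Cedar → Maris → Knoll → Ivy → Spruce → Cedar: 4+1+20+8+15 = 48
Cedar → Maris → Spruce → Ivy → Knoll → Cedar: 4+12+8+20+3 = 47
Cedar → Knoll → Ivy → Maris → Spruce → Cedar: 3+20+19+12+15 = 69
Cedar → Knoll → Maris → Ivy → Spruce → Cedar: 3+1+19+8+15 = 46
The minimum is 45.
One optimal route: Cedar → Ivy → Spruce → Maris → Knoll → Cedar (or its reverse).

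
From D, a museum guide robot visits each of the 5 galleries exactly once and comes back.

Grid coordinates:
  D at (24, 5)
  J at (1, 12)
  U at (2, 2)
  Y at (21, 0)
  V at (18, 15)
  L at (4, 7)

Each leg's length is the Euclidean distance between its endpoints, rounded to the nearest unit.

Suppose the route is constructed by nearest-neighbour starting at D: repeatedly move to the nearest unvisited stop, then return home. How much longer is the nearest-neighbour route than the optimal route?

D: Y=6, V=12, L=20, U=22, J=24 ⇒ Y
Y: V=15, L=18, U=19, J=23 ⇒ V
V: L=16, J=17, U=21 ⇒ L
L: U=5, J=6 ⇒ U
U: J=10 ⇒ J
NN route D → Y → V → L → U → J → D costs 76.
Optimal: D → Y → U → L → J → V → D costs 65 (by enumerating all 60 distinct tours).
Excess = 76 − 65 = 11.

The nearest-neighbour route is 11 longer than optimal.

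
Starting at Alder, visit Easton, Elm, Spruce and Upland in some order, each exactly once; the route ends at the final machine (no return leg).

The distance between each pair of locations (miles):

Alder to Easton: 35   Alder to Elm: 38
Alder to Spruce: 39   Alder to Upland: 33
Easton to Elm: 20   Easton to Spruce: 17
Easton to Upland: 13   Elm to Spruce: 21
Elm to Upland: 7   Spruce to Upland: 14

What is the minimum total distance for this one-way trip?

Minimum one-way distance = 73 miles.

There are 4! = 24 possible orderings.
Alder → Easton → Elm → Spruce → Upland: 35+20+21+14 = 90
Alder → Easton → Elm → Upland → Spruce: 35+20+7+14 = 76
Alder → Easton → Spruce → Elm → Upland: 35+17+21+7 = 80
Alder → Easton → Spruce → Upland → Elm: 35+17+14+7 = 73
Alder → Easton → Upland → Elm → Spruce: 35+13+7+21 = 76
Alder → Easton → Upland → Spruce → Elm: 35+13+14+21 = 83
Alder → Elm → Easton → Spruce → Upland: 38+20+17+14 = 89
Alder → Elm → Easton → Upland → Spruce: 38+20+13+14 = 85
Alder → Elm → Spruce → Easton → Upland: 38+21+17+13 = 89
Alder → Elm → Spruce → Upland → Easton: 38+21+14+13 = 86
Alder → Elm → Upland → Easton → Spruce: 38+7+13+17 = 75
Alder → Elm → Upland → Spruce → Easton: 38+7+14+17 = 76
Alder → Spruce → Easton → Elm → Upland: 39+17+20+7 = 83
Alder → Spruce → Easton → Upland → Elm: 39+17+13+7 = 76
… (10 more)
The minimum is 73.
One shortest path: Alder → Easton → Spruce → Upland → Elm.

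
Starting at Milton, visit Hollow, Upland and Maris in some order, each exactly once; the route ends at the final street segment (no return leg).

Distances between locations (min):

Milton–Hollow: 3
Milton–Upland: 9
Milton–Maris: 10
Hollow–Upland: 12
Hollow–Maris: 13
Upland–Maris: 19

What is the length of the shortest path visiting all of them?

Minimum one-way distance = 34 min.

There are 3! = 6 possible orderings.
Milton → Hollow → Upland → Maris: 3+12+19 = 34
Milton → Hollow → Maris → Upland: 3+13+19 = 35
Milton → Upland → Hollow → Maris: 9+12+13 = 34
Milton → Upland → Maris → Hollow: 9+19+13 = 41
Milton → Maris → Hollow → Upland: 10+13+12 = 35
Milton → Maris → Upland → Hollow: 10+19+12 = 41
The minimum is 34.
One shortest path: Milton → Hollow → Upland → Maris.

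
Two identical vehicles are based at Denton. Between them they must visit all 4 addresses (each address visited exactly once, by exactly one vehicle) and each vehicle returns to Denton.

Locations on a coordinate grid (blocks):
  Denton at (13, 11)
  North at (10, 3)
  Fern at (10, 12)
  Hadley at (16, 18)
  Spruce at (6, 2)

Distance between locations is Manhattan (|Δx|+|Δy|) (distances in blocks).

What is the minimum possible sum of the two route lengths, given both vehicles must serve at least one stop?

There are 2^3 − 1 = 7 ways to divide the 4 stops into two non-empty groups. For each, the best each vehicle can do is its own shortest tour through its group:
  {North} + {Fern, Hadley, Spruce}: 22 + 52 = 74
  {Fern} + {North, Hadley, Spruce}: 8 + 52 = 60
  {North, Fern} + {Hadley, Spruce}: 24 + 52 = 76
  {Hadley} + {North, Fern, Spruce}: 20 + 34 = 54
  {North, Hadley} + {Fern, Spruce}: 42 + 34 = 76
  {Fern, Hadley} + {North, Spruce}: 26 + 32 = 58
  … (7 splits in total)
Best: vehicle 1 Denton → Hadley → Denton = 20; vehicle 2 Denton → North → Spruce → Fern → Denton = 34; combined 54.

54 blocks — the smallest possible combined total.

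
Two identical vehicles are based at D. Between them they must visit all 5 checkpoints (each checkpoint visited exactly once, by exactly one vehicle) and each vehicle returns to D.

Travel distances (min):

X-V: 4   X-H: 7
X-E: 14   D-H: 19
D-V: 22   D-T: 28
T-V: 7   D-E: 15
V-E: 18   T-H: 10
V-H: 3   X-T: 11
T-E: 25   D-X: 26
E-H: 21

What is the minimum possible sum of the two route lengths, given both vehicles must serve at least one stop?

Try each way of splitting the stops between the two vehicles (each non-empty) and, for each split, find the best tour for each vehicle:
  {X} + {T, V, E, H}: 52 + 69 = 121
  {T} + {X, V, E, H}: 56 + 55 = 111
  {X, T} + {V, E, H}: 65 + 55 = 120
  {V} + {X, T, E, H}: 44 + 69 = 113
  {X, V} + {T, E, H}: 52 + 69 = 121
  {T, V} + {X, E, H}: 57 + 55 = 112
  … (15 splits in total)
  {E} + {X, T, V, H}: 30 + 65 = 95  ← best
Best: vehicle 1 D → E → D = 30; vehicle 2 D → T → X → V → H → D = 65; combined 95.

95 min — the smallest possible combined total.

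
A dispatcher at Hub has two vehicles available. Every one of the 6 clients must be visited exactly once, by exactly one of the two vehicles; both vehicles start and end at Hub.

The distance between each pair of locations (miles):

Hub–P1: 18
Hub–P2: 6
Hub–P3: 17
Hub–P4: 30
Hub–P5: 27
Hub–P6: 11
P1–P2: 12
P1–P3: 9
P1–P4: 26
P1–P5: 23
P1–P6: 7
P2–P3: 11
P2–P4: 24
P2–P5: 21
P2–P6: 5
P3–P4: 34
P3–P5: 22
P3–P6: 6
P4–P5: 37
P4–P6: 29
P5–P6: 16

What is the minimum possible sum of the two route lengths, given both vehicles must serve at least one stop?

Try each way of splitting the stops between the two vehicles (each non-empty) and, for each split, find the best tour for each vehicle:
  {P1} + {P2, P3, P4, P5, P6}: 36 + 106 = 142
  {P2} + {P1, P3, P4, P5, P6}: 12 + 114 = 126
  {P1, P2} + {P3, P4, P5, P6}: 36 + 106 = 142
  {P3} + {P1, P2, P4, P5, P6}: 34 + 106 = 140
  {P1, P3} + {P2, P4, P5, P6}: 44 + 94 = 138
  {P2, P3} + {P1, P4, P5, P6}: 34 + 106 = 140
  … (31 splits in total)
Best: vehicle 1 Hub → P2 → Hub = 12; vehicle 2 Hub → P4 → P1 → P3 → P5 → P6 → Hub = 114; combined 126.

126 miles — the smallest possible combined total.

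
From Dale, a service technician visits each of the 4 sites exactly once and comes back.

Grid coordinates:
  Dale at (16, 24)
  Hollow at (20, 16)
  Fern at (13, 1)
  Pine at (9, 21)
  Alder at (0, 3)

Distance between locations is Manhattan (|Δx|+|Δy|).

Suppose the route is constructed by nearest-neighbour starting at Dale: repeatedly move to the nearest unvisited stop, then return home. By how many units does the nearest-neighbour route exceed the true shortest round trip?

From Dale: Pine=10, Hollow=12, Fern=26, Alder=37 → choose Pine (10).
From Pine: Hollow=16, Fern=24, Alder=27 → choose Hollow (16).
From Hollow: Fern=22, Alder=33 → choose Fern (22).
From Fern: Alder=15 → choose Alder (15).
NN route Dale → Pine → Hollow → Fern → Alder → Dale costs 100.
Optimal: Dale → Hollow → Fern → Alder → Pine → Dale costs 86 (by enumerating all 12 distinct tours).
Excess = 100 − 86 = 14.

Excess over optimum: 14.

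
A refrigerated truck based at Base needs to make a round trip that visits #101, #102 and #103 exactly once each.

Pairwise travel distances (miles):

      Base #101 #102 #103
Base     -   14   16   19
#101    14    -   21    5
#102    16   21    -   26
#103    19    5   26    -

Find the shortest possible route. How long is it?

Minimum total distance: 61 miles.

There are 3 distinct closed tours to check (reversals are equivalent).
Base→#101→#102→#103→Base: 14+21+26+19 = 80
Base→#101→#103→#102→Base: 14+5+26+16 = 61
Base→#102→#101→#103→Base: 16+21+5+19 = 61
The minimum is 61.
One optimal route: Base → #101 → #103 → #102 → Base (or its reverse).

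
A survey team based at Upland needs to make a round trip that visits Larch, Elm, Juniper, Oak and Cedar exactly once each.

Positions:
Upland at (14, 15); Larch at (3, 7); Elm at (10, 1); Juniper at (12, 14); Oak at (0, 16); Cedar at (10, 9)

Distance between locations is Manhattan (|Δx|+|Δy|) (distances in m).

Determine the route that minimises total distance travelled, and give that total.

Shortest round trip = 58 m.

Upland→Larch→Elm→Juniper→Oak→Cedar→Upland: 19+13+15+14+17+10 = 88
Upland→Larch→Elm→Juniper→Cedar→Oak→Upland: 19+13+15+7+17+15 = 86
Upland→Larch→Elm→Oak→Juniper→Cedar→Upland: 19+13+25+14+7+10 = 88
Upland→Larch→Elm→Oak→Cedar→Juniper→Upland: 19+13+25+17+7+3 = 84
Upland→Larch→Elm→Cedar→Juniper→Oak→Upland: 19+13+8+7+14+15 = 76
Upland→Larch→Elm→Cedar→Oak→Juniper→Upland: 19+13+8+17+14+3 = 74
Upland→Larch→Juniper→Elm→Oak→Cedar→Upland: 19+16+15+25+17+10 = 102
Upland→Larch→Juniper→Elm→Cedar→Oak→Upland: 19+16+15+8+17+15 = 90
Upland→Larch→Juniper→Oak→Elm→Cedar→Upland: 19+16+14+25+8+10 = 92
Upland→Larch→Juniper→Oak→Cedar→Elm→Upland: 19+16+14+17+8+18 = 92
Upland→Larch→Juniper→Cedar→Elm→Oak→Upland: 19+16+7+8+25+15 = 90
Upland→Larch→Juniper→Cedar→Oak→Elm→Upland: 19+16+7+17+25+18 = 102
Upland→Larch→Oak→Elm→Juniper→Cedar→Upland: 19+12+25+15+7+10 = 88
Upland→Larch→Oak→Elm→Cedar→Juniper→Upland: 19+12+25+8+7+3 = 74
… (46 more)
Upland→Juniper→Cedar→Elm→Larch→Oak→Upland: 3+7+8+13+12+15 = 58  ← best
The minimum is 58.
One optimal route: Upland → Juniper → Cedar → Elm → Larch → Oak → Upland (or its reverse).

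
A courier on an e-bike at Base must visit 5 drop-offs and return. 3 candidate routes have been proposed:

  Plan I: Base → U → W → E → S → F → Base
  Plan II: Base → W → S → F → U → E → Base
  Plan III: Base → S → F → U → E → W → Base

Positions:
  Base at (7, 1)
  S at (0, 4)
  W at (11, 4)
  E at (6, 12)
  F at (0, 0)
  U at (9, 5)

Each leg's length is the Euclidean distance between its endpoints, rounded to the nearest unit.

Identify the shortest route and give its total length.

Plan I: 4 + 2 + 9 + 10 + 4 + 7 = 36
Plan II: 5 + 11 + 4 + 10 + 8 + 11 = 49
Plan III: 8 + 4 + 10 + 8 + 9 + 5 = 44

36 — Plan I is the shortest.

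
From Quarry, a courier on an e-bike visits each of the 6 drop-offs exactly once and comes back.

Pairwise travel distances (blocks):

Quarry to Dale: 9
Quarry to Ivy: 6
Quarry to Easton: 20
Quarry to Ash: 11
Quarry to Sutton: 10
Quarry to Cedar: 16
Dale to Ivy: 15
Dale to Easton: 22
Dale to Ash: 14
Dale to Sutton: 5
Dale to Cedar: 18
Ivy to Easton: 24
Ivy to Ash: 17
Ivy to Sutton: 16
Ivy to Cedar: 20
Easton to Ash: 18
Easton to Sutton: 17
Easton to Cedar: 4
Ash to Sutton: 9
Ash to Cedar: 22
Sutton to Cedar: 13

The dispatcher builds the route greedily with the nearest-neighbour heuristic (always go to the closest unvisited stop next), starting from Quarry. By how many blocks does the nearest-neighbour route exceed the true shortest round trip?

Quarry: Ivy=6, Dale=9, Sutton=10, Ash=11, Cedar=16, Easton=20 ⇒ Ivy
Ivy: Dale=15, Sutton=16, Ash=17, Cedar=20, Easton=24 ⇒ Dale
Dale: Sutton=5, Ash=14, Cedar=18, Easton=22 ⇒ Sutton
Sutton: Ash=9, Cedar=13, Easton=17 ⇒ Ash
Ash: Easton=18, Cedar=22 ⇒ Easton
Easton: Cedar=4 ⇒ Cedar
NN route Quarry → Ivy → Dale → Sutton → Ash → Easton → Cedar → Quarry costs 73.
Optimal: Quarry → Dale → Sutton → Ash → Easton → Cedar → Ivy → Quarry costs 71 (by enumerating all 360 distinct tours).
Excess = 73 − 71 = 2.

Excess over optimum: 2 blocks.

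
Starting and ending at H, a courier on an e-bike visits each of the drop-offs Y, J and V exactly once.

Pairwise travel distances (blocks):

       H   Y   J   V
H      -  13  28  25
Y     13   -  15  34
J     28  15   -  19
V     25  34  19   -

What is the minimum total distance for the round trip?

Minimum total distance: 72 blocks.

There are 3 distinct closed tours to check (reversals are equivalent).
H → Y → J → V → H: 13+15+19+25 = 72
H → Y → V → J → H: 13+34+19+28 = 94
H → J → Y → V → H: 28+15+34+25 = 102
The minimum is 72.
One optimal route: H → Y → J → V → H (or its reverse).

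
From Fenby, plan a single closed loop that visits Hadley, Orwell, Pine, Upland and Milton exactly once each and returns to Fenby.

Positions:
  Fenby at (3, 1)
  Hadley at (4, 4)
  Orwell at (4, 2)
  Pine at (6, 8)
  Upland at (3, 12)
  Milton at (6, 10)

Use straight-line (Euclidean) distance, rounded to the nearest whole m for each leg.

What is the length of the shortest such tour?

Minimum total distance: 24 m.

There are 60 distinct closed tours to check (reversals are equivalent).
Fenby - Hadley - Orwell - Pine - Upland - Milton - Fenby: 3+2+6+5+4+9 = 29
Fenby - Hadley - Orwell - Pine - Milton - Upland - Fenby: 3+2+6+2+4+11 = 28
Fenby - Hadley - Orwell - Upland - Pine - Milton - Fenby: 3+2+10+5+2+9 = 31
Fenby - Hadley - Orwell - Upland - Milton - Pine - Fenby: 3+2+10+4+2+8 = 29
Fenby - Hadley - Orwell - Milton - Pine - Upland - Fenby: 3+2+8+2+5+11 = 31
Fenby - Hadley - Orwell - Milton - Upland - Pine - Fenby: 3+2+8+4+5+8 = 30
Fenby - Hadley - Pine - Orwell - Upland - Milton - Fenby: 3+4+6+10+4+9 = 36
Fenby - Hadley - Pine - Orwell - Milton - Upland - Fenby: 3+4+6+8+4+11 = 36
Fenby - Hadley - Pine - Upland - Orwell - Milton - Fenby: 3+4+5+10+8+9 = 39
Fenby - Hadley - Pine - Upland - Milton - Orwell - Fenby: 3+4+5+4+8+1 = 25
Fenby - Hadley - Pine - Milton - Orwell - Upland - Fenby: 3+4+2+8+10+11 = 38
Fenby - Hadley - Pine - Milton - Upland - Orwell - Fenby: 3+4+2+4+10+1 = 24
Fenby - Hadley - Upland - Orwell - Pine - Milton - Fenby: 3+8+10+6+2+9 = 38
Fenby - Hadley - Upland - Orwell - Milton - Pine - Fenby: 3+8+10+8+2+8 = 39
… (46 more)
The minimum is 24.
One optimal route: Fenby → Hadley → Pine → Milton → Upland → Orwell → Fenby (or its reverse).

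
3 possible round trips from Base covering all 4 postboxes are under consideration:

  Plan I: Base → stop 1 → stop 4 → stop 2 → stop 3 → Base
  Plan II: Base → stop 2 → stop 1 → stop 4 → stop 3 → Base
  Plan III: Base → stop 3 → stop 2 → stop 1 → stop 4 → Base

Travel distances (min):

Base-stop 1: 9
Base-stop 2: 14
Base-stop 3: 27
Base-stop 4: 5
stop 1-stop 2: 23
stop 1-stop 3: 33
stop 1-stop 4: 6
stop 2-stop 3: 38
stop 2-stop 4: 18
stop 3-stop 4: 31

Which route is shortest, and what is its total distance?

Plan I: 9 + 6 + 18 + 38 + 27 = 98
Plan II: 14 + 23 + 6 + 31 + 27 = 101
Plan III: 27 + 38 + 23 + 6 + 5 = 99

98 min — Plan I is the shortest.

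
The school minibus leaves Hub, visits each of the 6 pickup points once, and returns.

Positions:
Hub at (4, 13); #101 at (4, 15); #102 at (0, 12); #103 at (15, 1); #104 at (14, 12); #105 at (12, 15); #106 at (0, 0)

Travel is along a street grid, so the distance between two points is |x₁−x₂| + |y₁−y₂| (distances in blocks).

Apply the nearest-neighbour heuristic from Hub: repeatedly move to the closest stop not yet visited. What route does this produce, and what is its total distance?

Hub → [#101:2 / #102:5 / #105:10 / #104:11 / #106:17 / #103:23] → #101 (2)
#101 → [#102:7 / #105:8 / #104:13 / #106:19 / #103:25] → #102 (7)
#102 → [#106:12 / #104:14 / #105:15 / #103:26] → #106 (12)
#106 → [#103:16 / #104:26 / #105:27] → #103 (16)
#103 → [#104:12 / #105:17] → #104 (12)
#104 → [#105:5] → #105 (5)
Return #105→Hub: 10.
Total = 2 + 7 + 12 + 16 + 12 + 5 + 10 = 64.

64 blocks along Hub → #101 → #102 → #106 → #103 → #104 → #105 → Hub.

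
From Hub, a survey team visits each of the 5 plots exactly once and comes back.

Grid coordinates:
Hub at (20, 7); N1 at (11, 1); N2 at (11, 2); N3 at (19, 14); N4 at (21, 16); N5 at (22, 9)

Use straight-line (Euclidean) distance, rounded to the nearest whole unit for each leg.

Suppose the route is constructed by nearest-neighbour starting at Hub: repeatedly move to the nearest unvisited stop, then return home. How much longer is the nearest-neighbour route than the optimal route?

Excess over optimum: 2.

Hub: N5=3, N3=7, N4=9, N2=10, N1=11 ⇒ N5
N5: N3=6, N4=7, N2=13, N1=14 ⇒ N3
N3: N4=3, N2=14, N1=15 ⇒ N4
N4: N2=17, N1=18 ⇒ N2
N2: N1=1 ⇒ N1
NN route Hub → N5 → N3 → N4 → N2 → N1 → Hub costs 41.
Optimal: Hub → N1 → N2 → N3 → N4 → N5 → Hub costs 39 (by enumerating all 60 distinct tours).
Excess = 41 − 39 = 2.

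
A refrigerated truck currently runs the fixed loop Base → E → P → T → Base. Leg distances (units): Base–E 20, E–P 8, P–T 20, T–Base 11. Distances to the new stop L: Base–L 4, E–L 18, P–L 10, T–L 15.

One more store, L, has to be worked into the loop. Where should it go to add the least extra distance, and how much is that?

Adding 2 by placing L on the Base–E leg.

Insertion cost between consecutive stops i–j is d(i,L) + d(L,j) − d(i,j):
  between Base and E: 4 + 18 − 20 = 2
  between E and P: 18 + 10 − 8 = 20
  between P and T: 10 + 15 − 20 = 5
  between T and Base: 15 + 4 − 11 = 8
Cheapest insertion is between Base and E, adding 2.
New total = 59 + 2 = 61.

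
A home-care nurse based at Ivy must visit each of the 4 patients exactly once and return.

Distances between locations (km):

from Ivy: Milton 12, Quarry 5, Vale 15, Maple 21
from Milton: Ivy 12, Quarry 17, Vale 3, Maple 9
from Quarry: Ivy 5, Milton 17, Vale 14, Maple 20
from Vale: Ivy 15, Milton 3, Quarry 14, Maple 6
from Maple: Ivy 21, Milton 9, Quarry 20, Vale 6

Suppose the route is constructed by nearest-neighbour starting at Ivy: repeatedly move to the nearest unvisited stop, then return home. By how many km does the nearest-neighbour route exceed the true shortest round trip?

6 km longer than the optimal tour.

From Ivy: Quarry=5, Milton=12, Vale=15, Maple=21 → choose Quarry (5).
From Quarry: Vale=14, Milton=17, Maple=20 → choose Vale (14).
From Vale: Milton=3, Maple=6 → choose Milton (3).
From Milton: Maple=9 → choose Maple (9).
NN route Ivy → Quarry → Vale → Milton → Maple → Ivy costs 52.
Optimal: Ivy → Milton → Vale → Maple → Quarry → Ivy costs 46 (by enumerating all 12 distinct tours).
Excess = 52 − 46 = 6.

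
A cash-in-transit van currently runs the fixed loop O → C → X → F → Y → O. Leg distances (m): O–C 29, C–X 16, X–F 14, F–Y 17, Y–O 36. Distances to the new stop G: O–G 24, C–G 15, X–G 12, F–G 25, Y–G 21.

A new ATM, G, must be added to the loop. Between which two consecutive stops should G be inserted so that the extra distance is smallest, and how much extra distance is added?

Insertion cost between consecutive stops i–j is d(i,G) + d(G,j) − d(i,j):
  between O and C: 24 + 15 − 29 = 10
  between C and X: 15 + 12 − 16 = 11
  between X and F: 12 + 25 − 14 = 23
  between F and Y: 25 + 21 − 17 = 29
  between Y and O: 21 + 24 − 36 = 9
Cheapest insertion is between Y and O, adding 9.
New total = 112 + 9 = 121.

+9 m — insert G between Y and O.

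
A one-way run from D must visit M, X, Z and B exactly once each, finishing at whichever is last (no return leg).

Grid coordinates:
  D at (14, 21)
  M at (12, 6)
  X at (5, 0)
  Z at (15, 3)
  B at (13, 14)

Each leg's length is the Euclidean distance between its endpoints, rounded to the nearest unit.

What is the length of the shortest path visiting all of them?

29 — the minimum one-way total.

There are 4! = 24 possible orderings.
D→M→X→Z→B: 15+9+10+11 = 45
D→M→X→B→Z: 15+9+16+11 = 51
D→M→Z→X→B: 15+4+10+16 = 45
D→M→Z→B→X: 15+4+11+16 = 46
D→M→B→X→Z: 15+8+16+10 = 49
D→M→B→Z→X: 15+8+11+10 = 44
D→X→M→Z→B: 23+9+4+11 = 47
D→X→M→B→Z: 23+9+8+11 = 51
D→X→Z→M→B: 23+10+4+8 = 45
D→X→Z→B→M: 23+10+11+8 = 52
D→X→B→M→Z: 23+16+8+4 = 51
D→X→B→Z→M: 23+16+11+4 = 54
D→Z→M→X→B: 18+4+9+16 = 47
D→Z→M→B→X: 18+4+8+16 = 46
… (10 more)
D→B→M→Z→X: 7+8+4+10 = 29  ← best
The minimum is 29.
One shortest path: D → B → M → Z → X.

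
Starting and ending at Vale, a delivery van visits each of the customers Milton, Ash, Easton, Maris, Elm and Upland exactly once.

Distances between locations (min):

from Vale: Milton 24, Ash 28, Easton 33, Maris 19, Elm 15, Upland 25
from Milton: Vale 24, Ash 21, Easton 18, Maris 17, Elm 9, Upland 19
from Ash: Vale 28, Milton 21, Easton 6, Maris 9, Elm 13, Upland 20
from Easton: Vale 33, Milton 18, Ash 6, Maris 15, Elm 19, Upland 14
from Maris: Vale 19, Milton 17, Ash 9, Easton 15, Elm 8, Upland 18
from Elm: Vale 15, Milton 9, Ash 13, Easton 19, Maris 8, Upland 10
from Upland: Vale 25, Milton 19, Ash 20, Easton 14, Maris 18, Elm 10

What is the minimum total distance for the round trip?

Shortest round trip = 91 min.

Vale → Milton → Ash → Easton → Maris → Elm → Upland → Vale: 24+21+6+15+8+10+25 = 109
Vale → Milton → Ash → Easton → Maris → Upland → Elm → Vale: 24+21+6+15+18+10+15 = 109
Vale → Milton → Ash → Easton → Elm → Maris → Upland → Vale: 24+21+6+19+8+18+25 = 121
Vale → Milton → Ash → Easton → Elm → Upland → Maris → Vale: 24+21+6+19+10+18+19 = 117
Vale → Milton → Ash → Easton → Upland → Maris → Elm → Vale: 24+21+6+14+18+8+15 = 106
Vale → Milton → Ash → Easton → Upland → Elm → Maris → Vale: 24+21+6+14+10+8+19 = 102
Vale → Milton → Ash → Maris → Easton → Elm → Upland → Vale: 24+21+9+15+19+10+25 = 123
Vale → Milton → Ash → Maris → Easton → Upland → Elm → Vale: 24+21+9+15+14+10+15 = 108
… (352 more)
Vale → Milton → Elm → Upland → Easton → Ash → Maris → Vale: 24+9+10+14+6+9+19 = 91  ← best
The minimum is 91.
One optimal route: Vale → Milton → Elm → Upland → Easton → Ash → Maris → Vale (or its reverse).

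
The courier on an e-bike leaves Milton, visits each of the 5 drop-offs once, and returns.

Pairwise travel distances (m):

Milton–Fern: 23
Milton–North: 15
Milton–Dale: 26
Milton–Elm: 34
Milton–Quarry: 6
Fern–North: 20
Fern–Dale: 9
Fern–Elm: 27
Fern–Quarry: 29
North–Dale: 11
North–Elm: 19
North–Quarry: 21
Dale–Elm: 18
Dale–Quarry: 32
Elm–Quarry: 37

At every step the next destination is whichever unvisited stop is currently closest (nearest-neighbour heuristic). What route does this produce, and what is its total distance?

Nearest-neighbour total = 108 m; route Milton → Quarry → North → Dale → Fern → Elm → Milton.

Milton → [Quarry:6 / North:15 / Fern:23 / Dale:26 / Elm:34] → Quarry (6)
Quarry → [North:21 / Fern:29 / Dale:32 / Elm:37] → North (21)
North → [Dale:11 / Elm:19 / Fern:20] → Dale (11)
Dale → [Fern:9 / Elm:18] → Fern (9)
Fern → [Elm:27] → Elm (27)
Return Elm→Milton: 34.
Total = 6 + 21 + 11 + 9 + 27 + 34 = 108.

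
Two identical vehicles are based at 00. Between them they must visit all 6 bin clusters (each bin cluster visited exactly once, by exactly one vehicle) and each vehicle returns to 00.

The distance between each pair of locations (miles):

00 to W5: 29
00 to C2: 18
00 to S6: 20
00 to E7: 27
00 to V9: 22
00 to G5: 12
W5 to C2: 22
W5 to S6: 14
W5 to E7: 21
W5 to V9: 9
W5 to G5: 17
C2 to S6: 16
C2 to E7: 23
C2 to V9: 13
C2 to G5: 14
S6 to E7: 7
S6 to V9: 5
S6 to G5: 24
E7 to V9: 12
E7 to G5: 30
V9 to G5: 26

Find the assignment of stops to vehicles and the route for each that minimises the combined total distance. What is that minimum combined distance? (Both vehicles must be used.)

112 miles — the smallest possible combined total.

Try each way of splitting the stops between the two vehicles (each non-empty) and, for each split, find the best tour for each vehicle:
  {W5} + {C2, S6, E7, V9, G5}: 58 + 78 = 136
  {C2} + {W5, S6, E7, V9, G5}: 36 + 77 = 113
  {W5, C2} + {S6, E7, V9, G5}: 69 + 76 = 145
  {S6} + {W5, C2, E7, V9, G5}: 40 + 91 = 131
  {W5, S6} + {C2, E7, V9, G5}: 63 + 78 = 141
  {C2, S6} + {W5, E7, V9, G5}: 54 + 77 = 131
  … (31 splits in total)
  {W5, C2, S6, E7, V9} + {G5}: 88 + 24 = 112  ← best
Best: vehicle 1 00 → C2 → W5 → V9 → S6 → E7 → 00 = 88; vehicle 2 00 → G5 → 00 = 24; combined 112.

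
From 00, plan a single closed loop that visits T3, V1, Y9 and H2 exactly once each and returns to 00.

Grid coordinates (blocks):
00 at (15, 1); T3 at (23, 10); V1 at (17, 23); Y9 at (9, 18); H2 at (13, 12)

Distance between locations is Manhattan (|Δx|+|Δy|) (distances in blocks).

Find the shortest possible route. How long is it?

With 4 stops there are 4!/2 = 12 distinct round trips (a route and its reverse cost the same).
00 → T3 → V1 → Y9 → H2 → 00: 17+19+13+10+13 = 72
00 → T3 → V1 → H2 → Y9 → 00: 17+19+15+10+23 = 84
00 → T3 → Y9 → V1 → H2 → 00: 17+22+13+15+13 = 80
00 → T3 → Y9 → H2 → V1 → 00: 17+22+10+15+24 = 88
00 → T3 → H2 → V1 → Y9 → 00: 17+12+15+13+23 = 80
00 → T3 → H2 → Y9 → V1 → 00: 17+12+10+13+24 = 76
00 → V1 → T3 → Y9 → H2 → 00: 24+19+22+10+13 = 88
00 → V1 → T3 → H2 → Y9 → 00: 24+19+12+10+23 = 88
00 → V1 → Y9 → T3 → H2 → 00: 24+13+22+12+13 = 84
00 → V1 → H2 → T3 → Y9 → 00: 24+15+12+22+23 = 96
00 → Y9 → T3 → V1 → H2 → 00: 23+22+19+15+13 = 92
00 → Y9 → V1 → T3 → H2 → 00: 23+13+19+12+13 = 80
The minimum is 72.
One optimal route: 00 → T3 → V1 → Y9 → H2 → 00 (or its reverse).

Shortest round trip = 72 blocks.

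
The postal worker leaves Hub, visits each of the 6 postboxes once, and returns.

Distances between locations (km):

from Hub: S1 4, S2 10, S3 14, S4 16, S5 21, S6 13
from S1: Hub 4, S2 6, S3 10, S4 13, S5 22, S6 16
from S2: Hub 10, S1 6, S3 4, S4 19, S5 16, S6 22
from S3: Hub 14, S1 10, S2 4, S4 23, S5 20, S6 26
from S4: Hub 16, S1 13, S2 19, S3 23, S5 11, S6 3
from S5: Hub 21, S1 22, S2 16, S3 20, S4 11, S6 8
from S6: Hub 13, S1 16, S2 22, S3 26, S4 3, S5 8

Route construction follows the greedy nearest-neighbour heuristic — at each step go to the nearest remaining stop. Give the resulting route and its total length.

61 km along Hub → S1 → S2 → S3 → S5 → S6 → S4 → Hub.

At Hub the remaining stops are S1 4, S2 10, S6 13, S3 14, S4 16, S5 21; go to S1.
At S1 the remaining stops are S2 6, S3 10, S4 13, S6 16, S5 22; go to S2.
At S2 the remaining stops are S3 4, S5 16, S4 19, S6 22; go to S3.
At S3 the remaining stops are S5 20, S4 23, S6 26; go to S5.
At S5 the remaining stops are S6 8, S4 11; go to S6.
At S6 the remaining stops are S4 3; go to S4.
Return S4→Hub: 16.
Total = 4 + 6 + 4 + 20 + 8 + 3 + 16 = 61.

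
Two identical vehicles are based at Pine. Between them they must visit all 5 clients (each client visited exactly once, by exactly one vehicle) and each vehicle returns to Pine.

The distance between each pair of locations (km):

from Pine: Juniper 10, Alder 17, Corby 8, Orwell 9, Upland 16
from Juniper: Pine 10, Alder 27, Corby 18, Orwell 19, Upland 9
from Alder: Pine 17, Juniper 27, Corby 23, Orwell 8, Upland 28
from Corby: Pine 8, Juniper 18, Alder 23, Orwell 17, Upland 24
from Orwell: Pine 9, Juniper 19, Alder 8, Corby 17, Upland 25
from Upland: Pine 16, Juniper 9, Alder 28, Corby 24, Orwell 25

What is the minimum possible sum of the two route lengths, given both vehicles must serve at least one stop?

80 km — the smallest possible combined total.

Check every non-empty split of the stops between the two vehicles; for each half take its own optimal tour:
  {Juniper} + {Alder, Corby, Orwell, Upland}: 20 + 77 = 97
  {Alder} + {Juniper, Corby, Orwell, Upland}: 34 + 69 = 103
  {Juniper, Alder} + {Corby, Orwell, Upland}: 54 + 66 = 120
  {Corby} + {Juniper, Alder, Orwell, Upland}: 16 + 64 = 80
  {Juniper, Corby} + {Alder, Orwell, Upland}: 36 + 61 = 97
  {Alder, Corby} + {Juniper, Orwell, Upland}: 48 + 53 = 101
  … (15 splits in total)
Best: vehicle 1 Pine → Corby → Pine = 16; vehicle 2 Pine → Juniper → Upland → Alder → Orwell → Pine = 64; combined 80.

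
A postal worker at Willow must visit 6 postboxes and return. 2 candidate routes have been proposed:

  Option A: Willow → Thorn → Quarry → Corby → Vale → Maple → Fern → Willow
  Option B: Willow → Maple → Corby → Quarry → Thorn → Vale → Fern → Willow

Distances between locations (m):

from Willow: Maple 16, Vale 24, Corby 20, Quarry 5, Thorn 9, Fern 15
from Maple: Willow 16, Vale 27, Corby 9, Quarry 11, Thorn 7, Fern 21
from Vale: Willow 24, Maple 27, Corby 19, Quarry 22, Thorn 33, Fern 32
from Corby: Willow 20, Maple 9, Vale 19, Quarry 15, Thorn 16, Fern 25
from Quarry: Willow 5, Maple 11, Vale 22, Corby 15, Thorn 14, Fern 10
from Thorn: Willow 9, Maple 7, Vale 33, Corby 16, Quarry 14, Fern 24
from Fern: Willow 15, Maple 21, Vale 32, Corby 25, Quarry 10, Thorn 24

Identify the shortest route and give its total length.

Option A: 9 + 14 + 15 + 19 + 27 + 21 + 15 = 120
Option B: 16 + 9 + 15 + 14 + 33 + 32 + 15 = 134

Shortest is Option A, total 120 m.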